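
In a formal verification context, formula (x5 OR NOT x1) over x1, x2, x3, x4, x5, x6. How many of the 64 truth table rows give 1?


Formula: (x5 OR NOT x1) over 6 vars (64 rows)
Evaluate each row (x1, x2, x3, x4, x5, x6 as bits, MSB first):
  row 0 [000000]: (0 OR NOT 0) -> 1
  row 1 [000001]: (0 OR NOT 0) -> 1
  row 2 [000010]: (1 OR NOT 0) -> 1
  row 3 [000011]: (1 OR NOT 0) -> 1
  row 4 [000100]: (0 OR NOT 0) -> 1
  (every remaining row is evaluated the same way; all 64 results are listed next)
Full result column, 8 rows per line (x1,x2,x3 fixed per line; x4,x5,x6 runs 000..111 left to right):
  rows 0-7 [x1,x2,x3=000]: 11111111  (ones: 8)
  rows 8-15 [x1,x2,x3=001]: 11111111  (ones: 8)
  rows 16-23 [x1,x2,x3=010]: 11111111  (ones: 8)
  rows 24-31 [x1,x2,x3=011]: 11111111  (ones: 8)
  rows 32-39 [x1,x2,x3=100]: 00110011  (ones: 4)
  rows 40-47 [x1,x2,x3=101]: 00110011  (ones: 4)
  rows 48-55 [x1,x2,x3=110]: 00110011  (ones: 4)
  rows 56-63 [x1,x2,x3=111]: 00110011  (ones: 4)
Count of 1-rows = 8+8+8+8+4+4+4+4 = 48

48


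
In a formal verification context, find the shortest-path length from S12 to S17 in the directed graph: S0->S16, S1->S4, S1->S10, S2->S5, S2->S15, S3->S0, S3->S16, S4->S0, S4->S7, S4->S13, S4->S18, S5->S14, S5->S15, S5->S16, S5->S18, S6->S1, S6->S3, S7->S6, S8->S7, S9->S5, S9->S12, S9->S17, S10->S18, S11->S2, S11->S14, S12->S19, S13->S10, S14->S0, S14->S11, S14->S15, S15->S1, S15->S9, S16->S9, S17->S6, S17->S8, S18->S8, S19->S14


BFS layer-by-layer from S12:
  dist 0: {S12}
  dist 1: {S19}
  dist 2: {S14}
  dist 3: {S0, S11, S15}
  dist 4: {S1, S2, S9, S16}
  dist 5: {S4, S5, S10, S17}
  -> S17 reached at distance 5
Shortest path length = 5

5


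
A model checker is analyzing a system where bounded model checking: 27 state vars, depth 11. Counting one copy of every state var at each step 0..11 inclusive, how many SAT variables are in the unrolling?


BMC unrolls to depth k, creating one copy of each state var for steps 0..k.
Step count = 11 + 1 = 12 (steps 0 through 11)
Vars per step = 27
Total = 27 * 12 = 324

324


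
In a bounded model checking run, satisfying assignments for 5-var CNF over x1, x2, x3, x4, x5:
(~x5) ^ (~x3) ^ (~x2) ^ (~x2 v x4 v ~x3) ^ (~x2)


CNF with 5 clauses over 5 vars (32 assignments).
An assignment satisfies CNF iff every clause has >=1 true literal.
Check each row (bits = x1,x2,x3,x4,x5; clause T/F shown):
  row 0 [00000]: clauses=TTTTT -> 1
  row 1 [00001]: clauses=FTTTT -> 0
  row 2 [00010]: clauses=TTTTT -> 1
  row 3 [00011]: clauses=FTTTT -> 0
  row 4 [00100]: clauses=TFTTT -> 0
  row 5 [00101]: clauses=FFTTT -> 0
  row 6 [00110]: clauses=TFTTT -> 0
  row 7 [00111]: clauses=FFTTT -> 0
  row 8 [01000]: clauses=TTFTF -> 0
  row 9 [01001]: clauses=FTFTF -> 0
  row 10 [01010]: clauses=TTFTF -> 0
  row 11 [01011]: clauses=FTFTF -> 0
  row 12 [01100]: clauses=TFFFF -> 0
  row 13 [01101]: clauses=FFFFF -> 0
  row 14 [01110]: clauses=TFFTF -> 0
  row 15 [01111]: clauses=FFFTF -> 0
  row 16 [10000]: clauses=TTTTT -> 1
  row 17 [10001]: clauses=FTTTT -> 0
  row 18 [10010]: clauses=TTTTT -> 1
  row 19 [10011]: clauses=FTTTT -> 0
  row 20 [10100]: clauses=TFTTT -> 0
  row 21 [10101]: clauses=FFTTT -> 0
  row 22 [10110]: clauses=TFTTT -> 0
  row 23 [10111]: clauses=FFTTT -> 0
  row 24 [11000]: clauses=TTFTF -> 0
  row 25 [11001]: clauses=FTFTF -> 0
  row 26 [11010]: clauses=TTFTF -> 0
  row 27 [11011]: clauses=FTFTF -> 0
  row 28 [11100]: clauses=TFFFF -> 0
  row 29 [11101]: clauses=FFFFF -> 0
  row 30 [11110]: clauses=TFFTF -> 0
  row 31 [11111]: clauses=FFFTF -> 0
Full result column, 8 rows per line (x1,x2 fixed per line; x3,x4,x5 runs 000..111 left to right):
  rows 0-7 [x1,x2=00]: 10100000  (ones: 2)
  rows 8-15 [x1,x2=01]: 00000000  (ones: 0)
  rows 16-23 [x1,x2=10]: 10100000  (ones: 2)
  rows 24-31 [x1,x2=11]: 00000000  (ones: 0)
Satisfying assignments = 2+0+2+0 = 4

4


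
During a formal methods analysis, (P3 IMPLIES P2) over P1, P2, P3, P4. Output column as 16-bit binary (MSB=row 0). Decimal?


Formula: (P3 IMPLIES P2) over P1, P2, P3, P4 (16 rows)
Evaluate each row (bits = P1,P2,P3,P4, MSB first):
  row 0 [0000]: (0 IMPLIES 0) -> 1
  row 1 [0001]: (0 IMPLIES 0) -> 1
  row 2 [0010]: (1 IMPLIES 0) -> 0
  row 3 [0011]: (1 IMPLIES 0) -> 0
  row 4 [0100]: (0 IMPLIES 1) -> 1
  row 5 [0101]: (0 IMPLIES 1) -> 1
  row 6 [0110]: (1 IMPLIES 1) -> 1
  row 7 [0111]: (1 IMPLIES 1) -> 1
  row 8 [1000]: (0 IMPLIES 0) -> 1
  row 9 [1001]: (0 IMPLIES 0) -> 1
  row 10 [1010]: (1 IMPLIES 0) -> 0
  row 11 [1011]: (1 IMPLIES 0) -> 0
  row 12 [1100]: (0 IMPLIES 1) -> 1
  row 13 [1101]: (0 IMPLIES 1) -> 1
  row 14 [1110]: (1 IMPLIES 1) -> 1
  row 15 [1111]: (1 IMPLIES 1) -> 1
Full result column, 4 rows per line (P1,P2 fixed per line; P3,P4 runs 00..11 left to right):
  rows 0-3 [P1,P2=00]: 1100  = hex C
  rows 4-7 [P1,P2=01]: 1111  = hex F
  rows 8-11 [P1,P2=10]: 1100  = hex C
  rows 12-15 [P1,P2=11]: 1111  = hex F
Output column (row 0 .. row 15) = 1100111111001111
Output column grouped in 4s = 1100 1111 1100 1111 = 0xCFCF
Convert to decimal digit by digit (value = value*16 + digit):
  C -> 12
  12*16 + 15 (F) = 207
  207*16 + 12 (C) = 3324
  3324*16 + 15 (F) = 53199
Decimal = 53199

53199


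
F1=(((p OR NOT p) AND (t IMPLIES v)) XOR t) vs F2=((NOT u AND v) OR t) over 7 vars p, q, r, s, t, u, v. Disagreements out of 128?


F1 = (((p OR NOT p) AND (t IMPLIES v)) XOR t)
F2 = ((NOT u AND v) OR t)
Evaluate both on each of 128 rows (bits = p,q,r,s,t,u,v):
  row 0 [0000000]: F1=1 F2=0 (differ) -> 1
  row 1 [0000001]: F1=1 F2=1 -> 0
  row 2 [0000010]: F1=1 F2=0 (differ) -> 1
  row 3 [0000011]: F1=1 F2=0 (differ) -> 1
  row 4 [0000100]: F1=1 F2=1 -> 0
  (every remaining row is evaluated the same way; all 128 results are listed next)
Full result column, 8 rows per line (p,q,r,s fixed per line; t,u,v runs 000..111 left to right):
  rows 0-7 [p,q,r,s=0000]: 10110101  (ones: 5)
  rows 8-15 [p,q,r,s=0001]: 10110101  (ones: 5)
  rows 16-23 [p,q,r,s=0010]: 10110101  (ones: 5)
  rows 24-31 [p,q,r,s=0011]: 10110101  (ones: 5)
  rows 32-39 [p,q,r,s=0100]: 10110101  (ones: 5)
  rows 40-47 [p,q,r,s=0101]: 10110101  (ones: 5)
  rows 48-55 [p,q,r,s=0110]: 10110101  (ones: 5)
  rows 56-63 [p,q,r,s=0111]: 10110101  (ones: 5)
  rows 64-71 [p,q,r,s=1000]: 10110101  (ones: 5)
  rows 72-79 [p,q,r,s=1001]: 10110101  (ones: 5)
  rows 80-87 [p,q,r,s=1010]: 10110101  (ones: 5)
  rows 88-95 [p,q,r,s=1011]: 10110101  (ones: 5)
  rows 96-103 [p,q,r,s=1100]: 10110101  (ones: 5)
  rows 104-111 [p,q,r,s=1101]: 10110101  (ones: 5)
  rows 112-119 [p,q,r,s=1110]: 10110101  (ones: 5)
  rows 120-127 [p,q,r,s=1111]: 10110101  (ones: 5)
Disagreements = 5+5+5+5+5+5+5+5+5+5+5+5+5+5+5+5 = 80

80


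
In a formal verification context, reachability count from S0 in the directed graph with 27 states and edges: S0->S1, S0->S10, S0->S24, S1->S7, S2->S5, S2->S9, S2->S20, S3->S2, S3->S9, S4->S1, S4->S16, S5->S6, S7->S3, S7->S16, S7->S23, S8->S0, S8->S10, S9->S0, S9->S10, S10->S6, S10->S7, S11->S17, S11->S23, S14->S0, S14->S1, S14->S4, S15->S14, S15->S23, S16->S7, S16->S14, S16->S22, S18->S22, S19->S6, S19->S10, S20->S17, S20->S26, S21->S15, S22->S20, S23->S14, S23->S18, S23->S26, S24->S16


BFS from S0:
  layer 0: {S0}
  layer 1: {S1, S10, S24}
  layer 2: {S6, S7, S16}
  layer 3: {S3, S14, S22, S23}
  layer 4: {S2, S4, S9, S18, S20, S26}
  layer 5: {S5, S17}
Reachable set: {S0, S1, S2, S3, S4, S5, S6, S7, S9, S10, S14, S16, S17, S18, S20, S22, S23, S24, S26}
Count = 19

19


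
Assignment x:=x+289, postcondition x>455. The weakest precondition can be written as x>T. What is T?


Formula: wp(x:=E, P) = P[E/x] (substitute E for x in postcondition)
Step 1: Postcondition: x>455
Step 2: Substitute x+289 for x: x+289>455
Step 3: Solve for x: x > 455-289 = 166

166


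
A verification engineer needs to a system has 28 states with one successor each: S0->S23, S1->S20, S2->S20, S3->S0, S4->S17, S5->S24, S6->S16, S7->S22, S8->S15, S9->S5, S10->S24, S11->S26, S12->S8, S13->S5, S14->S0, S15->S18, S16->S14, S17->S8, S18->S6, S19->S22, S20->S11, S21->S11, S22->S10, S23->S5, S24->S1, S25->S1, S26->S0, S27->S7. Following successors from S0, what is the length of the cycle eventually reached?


Trace from S0 until a state repeats:
  S0 -> S23 -> S5 -> S24 -> S1 -> S20 -> S11 -> S26 -> S0
S0 first seen at step 0, revisited at step 8.
Cycle length = 8 - 0 = 8

8


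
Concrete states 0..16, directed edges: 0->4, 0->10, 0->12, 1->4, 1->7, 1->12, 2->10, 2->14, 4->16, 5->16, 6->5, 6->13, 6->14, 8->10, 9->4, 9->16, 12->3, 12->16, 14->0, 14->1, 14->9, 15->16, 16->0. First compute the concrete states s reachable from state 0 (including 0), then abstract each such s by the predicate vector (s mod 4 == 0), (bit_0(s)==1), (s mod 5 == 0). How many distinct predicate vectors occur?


BFS from 0:
Concrete reachable: {0, 3, 4, 10, 12, 16}
Abstract via predicates (s mod 4 == 0), (bit_0(s)==1), (s mod 5 == 0):
  (0,0,1) <- {10}
  (0,1,0) <- {3}
  (1,0,0) <- {4, 12, 16}
  (1,0,1) <- {0}
Distinct abstract states = 4

4


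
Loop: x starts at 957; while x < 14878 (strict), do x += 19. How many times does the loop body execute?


Step 1: x goes from 957 toward 14878 by 19; the body runs while x<14878, so iterations = ceil((bound-start)/step)
Step 2: Distance=13921
Step 3: ceil(13921/19)=733

733


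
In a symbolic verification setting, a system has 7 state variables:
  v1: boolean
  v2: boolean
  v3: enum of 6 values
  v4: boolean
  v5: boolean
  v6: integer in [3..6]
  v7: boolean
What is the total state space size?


State space = product of domain sizes of all variables.
Domain sizes:
  v1 (boolean): 2
  v2 (boolean): 2
  v3 (enum of 6 values): 6
  v4 (boolean): 2
  v5 (boolean): 2
  v6 (integer in [3..6]): 4
  v7 (boolean): 2
Product = 2 * 2 * 6 * 2 * 2 * 4 * 2 = 768

768


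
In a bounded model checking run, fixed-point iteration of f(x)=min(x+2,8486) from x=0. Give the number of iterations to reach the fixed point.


Step 1: x=0, cap=8486, increment=2
Step 2: x grows by 2 each step until capped at 8486; fixed point is x=8486
Step 3: iterations = ceil(8486/2) = 4243

4243


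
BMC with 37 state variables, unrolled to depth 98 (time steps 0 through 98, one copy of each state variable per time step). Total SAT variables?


BMC unrolls to depth k, creating one copy of each state var for steps 0..k.
Step count = 98 + 1 = 99 (steps 0 through 98)
Vars per step = 37
Total = 37 * 99 = 3663

3663


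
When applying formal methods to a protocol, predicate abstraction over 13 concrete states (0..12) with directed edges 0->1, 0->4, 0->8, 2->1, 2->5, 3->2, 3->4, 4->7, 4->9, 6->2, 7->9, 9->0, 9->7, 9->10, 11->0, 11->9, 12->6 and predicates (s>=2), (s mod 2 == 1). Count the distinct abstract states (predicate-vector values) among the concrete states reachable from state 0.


BFS from 0:
Concrete reachable: {0, 1, 4, 7, 8, 9, 10}
Abstract via predicates (s>=2), (s mod 2 == 1):
  (0,0) <- {0}
  (0,1) <- {1}
  (1,0) <- {4, 8, 10}
  (1,1) <- {7, 9}
Distinct abstract states = 4

4


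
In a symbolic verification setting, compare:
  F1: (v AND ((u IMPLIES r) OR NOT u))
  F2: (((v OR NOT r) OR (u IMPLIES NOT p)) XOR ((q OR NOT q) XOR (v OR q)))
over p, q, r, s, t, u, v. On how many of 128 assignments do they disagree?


F1 = (v AND ((u IMPLIES r) OR NOT u))
F2 = (((v OR NOT r) OR (u IMPLIES NOT p)) XOR ((q OR NOT q) XOR (v OR q)))
Evaluate both on each of 128 rows (bits = p,q,r,s,t,u,v):
  row 0 [0000000]: F1=0 F2=0 -> 0
  row 1 [0000001]: F1=1 F2=1 -> 0
  row 2 [0000010]: F1=0 F2=0 -> 0
  row 3 [0000011]: F1=0 F2=1 (differ) -> 1
  row 4 [0000100]: F1=0 F2=0 -> 0
  (every remaining row is evaluated the same way; all 128 results are listed next)
Full result column, 8 rows per line (p,q,r,s fixed per line; t,u,v runs 000..111 left to right):
  rows 0-7 [p,q,r,s=0000]: 00010001  (ones: 2)
  rows 8-15 [p,q,r,s=0001]: 00010001  (ones: 2)
  rows 16-23 [p,q,r,s=0010]: 00000000  (ones: 0)
  rows 24-31 [p,q,r,s=0011]: 00000000  (ones: 0)
  rows 32-39 [p,q,r,s=0100]: 10111011  (ones: 6)
  rows 40-47 [p,q,r,s=0101]: 10111011  (ones: 6)
  rows 48-55 [p,q,r,s=0110]: 10101010  (ones: 4)
  rows 56-63 [p,q,r,s=0111]: 10101010  (ones: 4)
  rows 64-71 [p,q,r,s=1000]: 00010001  (ones: 2)
  rows 72-79 [p,q,r,s=1001]: 00010001  (ones: 2)
  rows 80-87 [p,q,r,s=1010]: 00100010  (ones: 2)
  rows 88-95 [p,q,r,s=1011]: 00100010  (ones: 2)
  rows 96-103 [p,q,r,s=1100]: 10111011  (ones: 6)
  rows 104-111 [p,q,r,s=1101]: 10111011  (ones: 6)
  rows 112-119 [p,q,r,s=1110]: 10001000  (ones: 2)
  rows 120-127 [p,q,r,s=1111]: 10001000  (ones: 2)
Disagreements = 2+2+0+0+6+6+4+4+2+2+2+2+6+6+2+2 = 48

48


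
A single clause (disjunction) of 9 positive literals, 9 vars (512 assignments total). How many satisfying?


Step 1: Total=2^9=512
Step 2: Unsat when all 9 false: 2^0=1
Step 3: Sat=512-1=511

511


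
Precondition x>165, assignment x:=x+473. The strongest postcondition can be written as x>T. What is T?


Formula: sp(P, x:=E) = exists old_x. (x = E[old_x/x]) AND P[old_x/x] (old_x is the value of x before the assignment; eliminate old_x by solving x = E[old_x/x] for old_x)
Step 1: Precondition P: x>165, i.e. old_x > 165
Step 2: Assignment gives x = old_x + 473, so old_x = x - 473
Step 3: Substitute into P: x - 473 > 165
Step 4: Simplify: x > 165+473 = 638

638


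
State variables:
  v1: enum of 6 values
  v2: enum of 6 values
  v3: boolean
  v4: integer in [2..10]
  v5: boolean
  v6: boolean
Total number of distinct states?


State space = product of domain sizes of all variables.
Domain sizes:
  v1 (enum of 6 values): 6
  v2 (enum of 6 values): 6
  v3 (boolean): 2
  v4 (integer in [2..10]): 9
  v5 (boolean): 2
  v6 (boolean): 2
Product = 6 * 6 * 2 * 9 * 2 * 2 = 2592

2592


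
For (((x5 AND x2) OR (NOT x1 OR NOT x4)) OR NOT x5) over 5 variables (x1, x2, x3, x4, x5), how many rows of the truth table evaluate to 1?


Formula: (((x5 AND x2) OR (NOT x1 OR NOT x4)) OR NOT x5) over 5 vars (32 rows)
Evaluate each row (x1, x2, x3, x4, x5 as bits, MSB first):
  row 0 [00000]: (((0 AND 0) OR (NOT 0 OR NOT 0)) OR NOT 0) -> 1
  row 1 [00001]: (((1 AND 0) OR (NOT 0 OR NOT 0)) OR NOT 1) -> 1
  row 2 [00010]: (((0 AND 0) OR (NOT 0 OR NOT 1)) OR NOT 0) -> 1
  row 3 [00011]: (((1 AND 0) OR (NOT 0 OR NOT 1)) OR NOT 1) -> 1
  row 4 [00100]: (((0 AND 0) OR (NOT 0 OR NOT 0)) OR NOT 0) -> 1
  row 5 [00101]: (((1 AND 0) OR (NOT 0 OR NOT 0)) OR NOT 1) -> 1
  row 6 [00110]: (((0 AND 0) OR (NOT 0 OR NOT 1)) OR NOT 0) -> 1
  row 7 [00111]: (((1 AND 0) OR (NOT 0 OR NOT 1)) OR NOT 1) -> 1
  row 8 [01000]: (((0 AND 1) OR (NOT 0 OR NOT 0)) OR NOT 0) -> 1
  row 9 [01001]: (((1 AND 1) OR (NOT 0 OR NOT 0)) OR NOT 1) -> 1
  row 10 [01010]: (((0 AND 1) OR (NOT 0 OR NOT 1)) OR NOT 0) -> 1
  row 11 [01011]: (((1 AND 1) OR (NOT 0 OR NOT 1)) OR NOT 1) -> 1
  row 12 [01100]: (((0 AND 1) OR (NOT 0 OR NOT 0)) OR NOT 0) -> 1
  row 13 [01101]: (((1 AND 1) OR (NOT 0 OR NOT 0)) OR NOT 1) -> 1
  row 14 [01110]: (((0 AND 1) OR (NOT 0 OR NOT 1)) OR NOT 0) -> 1
  row 15 [01111]: (((1 AND 1) OR (NOT 0 OR NOT 1)) OR NOT 1) -> 1
  row 16 [10000]: (((0 AND 0) OR (NOT 1 OR NOT 0)) OR NOT 0) -> 1
  row 17 [10001]: (((1 AND 0) OR (NOT 1 OR NOT 0)) OR NOT 1) -> 1
  row 18 [10010]: (((0 AND 0) OR (NOT 1 OR NOT 1)) OR NOT 0) -> 1
  row 19 [10011]: (((1 AND 0) OR (NOT 1 OR NOT 1)) OR NOT 1) -> 0
  row 20 [10100]: (((0 AND 0) OR (NOT 1 OR NOT 0)) OR NOT 0) -> 1
  row 21 [10101]: (((1 AND 0) OR (NOT 1 OR NOT 0)) OR NOT 1) -> 1
  row 22 [10110]: (((0 AND 0) OR (NOT 1 OR NOT 1)) OR NOT 0) -> 1
  row 23 [10111]: (((1 AND 0) OR (NOT 1 OR NOT 1)) OR NOT 1) -> 0
  row 24 [11000]: (((0 AND 1) OR (NOT 1 OR NOT 0)) OR NOT 0) -> 1
  row 25 [11001]: (((1 AND 1) OR (NOT 1 OR NOT 0)) OR NOT 1) -> 1
  row 26 [11010]: (((0 AND 1) OR (NOT 1 OR NOT 1)) OR NOT 0) -> 1
  row 27 [11011]: (((1 AND 1) OR (NOT 1 OR NOT 1)) OR NOT 1) -> 1
  row 28 [11100]: (((0 AND 1) OR (NOT 1 OR NOT 0)) OR NOT 0) -> 1
  row 29 [11101]: (((1 AND 1) OR (NOT 1 OR NOT 0)) OR NOT 1) -> 1
  row 30 [11110]: (((0 AND 1) OR (NOT 1 OR NOT 1)) OR NOT 0) -> 1
  row 31 [11111]: (((1 AND 1) OR (NOT 1 OR NOT 1)) OR NOT 1) -> 1
Full result column, 8 rows per line (x1,x2 fixed per line; x3,x4,x5 runs 000..111 left to right):
  rows 0-7 [x1,x2=00]: 11111111  (ones: 8)
  rows 8-15 [x1,x2=01]: 11111111  (ones: 8)
  rows 16-23 [x1,x2=10]: 11101110  (ones: 6)
  rows 24-31 [x1,x2=11]: 11111111  (ones: 8)
Count of 1-rows = 8+8+6+8 = 30

30


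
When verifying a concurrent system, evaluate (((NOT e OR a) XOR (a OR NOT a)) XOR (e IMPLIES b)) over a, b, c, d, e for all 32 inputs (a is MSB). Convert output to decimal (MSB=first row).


Formula: (((NOT e OR a) XOR (a OR NOT a)) XOR (e IMPLIES b)) over a, b, c, d, e (32 rows)
Evaluate each row (bits = a,b,c,d,e, MSB first):
  row 0 [00000]: (((NOT 0 OR 0) XOR (0 OR NOT 0)) XOR (0 IMPLIES 0)) -> 1
  row 1 [00001]: (((NOT 1 OR 0) XOR (0 OR NOT 0)) XOR (1 IMPLIES 0)) -> 1
  row 2 [00010]: (((NOT 0 OR 0) XOR (0 OR NOT 0)) XOR (0 IMPLIES 0)) -> 1
  row 3 [00011]: (((NOT 1 OR 0) XOR (0 OR NOT 0)) XOR (1 IMPLIES 0)) -> 1
  row 4 [00100]: (((NOT 0 OR 0) XOR (0 OR NOT 0)) XOR (0 IMPLIES 0)) -> 1
  row 5 [00101]: (((NOT 1 OR 0) XOR (0 OR NOT 0)) XOR (1 IMPLIES 0)) -> 1
  row 6 [00110]: (((NOT 0 OR 0) XOR (0 OR NOT 0)) XOR (0 IMPLIES 0)) -> 1
  row 7 [00111]: (((NOT 1 OR 0) XOR (0 OR NOT 0)) XOR (1 IMPLIES 0)) -> 1
  row 8 [01000]: (((NOT 0 OR 0) XOR (0 OR NOT 0)) XOR (0 IMPLIES 1)) -> 1
  row 9 [01001]: (((NOT 1 OR 0) XOR (0 OR NOT 0)) XOR (1 IMPLIES 1)) -> 0
  row 10 [01010]: (((NOT 0 OR 0) XOR (0 OR NOT 0)) XOR (0 IMPLIES 1)) -> 1
  row 11 [01011]: (((NOT 1 OR 0) XOR (0 OR NOT 0)) XOR (1 IMPLIES 1)) -> 0
  row 12 [01100]: (((NOT 0 OR 0) XOR (0 OR NOT 0)) XOR (0 IMPLIES 1)) -> 1
  row 13 [01101]: (((NOT 1 OR 0) XOR (0 OR NOT 0)) XOR (1 IMPLIES 1)) -> 0
  row 14 [01110]: (((NOT 0 OR 0) XOR (0 OR NOT 0)) XOR (0 IMPLIES 1)) -> 1
  row 15 [01111]: (((NOT 1 OR 0) XOR (0 OR NOT 0)) XOR (1 IMPLIES 1)) -> 0
  row 16 [10000]: (((NOT 0 OR 1) XOR (1 OR NOT 1)) XOR (0 IMPLIES 0)) -> 1
  row 17 [10001]: (((NOT 1 OR 1) XOR (1 OR NOT 1)) XOR (1 IMPLIES 0)) -> 0
  row 18 [10010]: (((NOT 0 OR 1) XOR (1 OR NOT 1)) XOR (0 IMPLIES 0)) -> 1
  row 19 [10011]: (((NOT 1 OR 1) XOR (1 OR NOT 1)) XOR (1 IMPLIES 0)) -> 0
  row 20 [10100]: (((NOT 0 OR 1) XOR (1 OR NOT 1)) XOR (0 IMPLIES 0)) -> 1
  row 21 [10101]: (((NOT 1 OR 1) XOR (1 OR NOT 1)) XOR (1 IMPLIES 0)) -> 0
  row 22 [10110]: (((NOT 0 OR 1) XOR (1 OR NOT 1)) XOR (0 IMPLIES 0)) -> 1
  row 23 [10111]: (((NOT 1 OR 1) XOR (1 OR NOT 1)) XOR (1 IMPLIES 0)) -> 0
  row 24 [11000]: (((NOT 0 OR 1) XOR (1 OR NOT 1)) XOR (0 IMPLIES 1)) -> 1
  row 25 [11001]: (((NOT 1 OR 1) XOR (1 OR NOT 1)) XOR (1 IMPLIES 1)) -> 1
  row 26 [11010]: (((NOT 0 OR 1) XOR (1 OR NOT 1)) XOR (0 IMPLIES 1)) -> 1
  row 27 [11011]: (((NOT 1 OR 1) XOR (1 OR NOT 1)) XOR (1 IMPLIES 1)) -> 1
  row 28 [11100]: (((NOT 0 OR 1) XOR (1 OR NOT 1)) XOR (0 IMPLIES 1)) -> 1
  row 29 [11101]: (((NOT 1 OR 1) XOR (1 OR NOT 1)) XOR (1 IMPLIES 1)) -> 1
  row 30 [11110]: (((NOT 0 OR 1) XOR (1 OR NOT 1)) XOR (0 IMPLIES 1)) -> 1
  row 31 [11111]: (((NOT 1 OR 1) XOR (1 OR NOT 1)) XOR (1 IMPLIES 1)) -> 1
Full result column, 4 rows per line (a,b,c fixed per line; d,e runs 00..11 left to right):
  rows 0-3 [a,b,c=000]: 1111  = hex F
  rows 4-7 [a,b,c=001]: 1111  = hex F
  rows 8-11 [a,b,c=010]: 1010  = hex A
  rows 12-15 [a,b,c=011]: 1010  = hex A
  rows 16-19 [a,b,c=100]: 1010  = hex A
  rows 20-23 [a,b,c=101]: 1010  = hex A
  rows 24-27 [a,b,c=110]: 1111  = hex F
  rows 28-31 [a,b,c=111]: 1111  = hex F
Output column (row 0 .. row 31) = 11111111101010101010101011111111
Output column grouped in 4s = 1111 1111 1010 1010 1010 1010 1111 1111 = 0xFFAAAAFF
Convert to decimal digit by digit (value = value*16 + digit):
  F -> 15
  15*16 + 15 (F) = 255
  255*16 + 10 (A) = 4090
  4090*16 + 10 (A) = 65450
  65450*16 + 10 (A) = 1047210
  1047210*16 + 10 (A) = 16755370
  16755370*16 + 15 (F) = 268085935
  268085935*16 + 15 (F) = 4289374975
Decimal = 4289374975

4289374975


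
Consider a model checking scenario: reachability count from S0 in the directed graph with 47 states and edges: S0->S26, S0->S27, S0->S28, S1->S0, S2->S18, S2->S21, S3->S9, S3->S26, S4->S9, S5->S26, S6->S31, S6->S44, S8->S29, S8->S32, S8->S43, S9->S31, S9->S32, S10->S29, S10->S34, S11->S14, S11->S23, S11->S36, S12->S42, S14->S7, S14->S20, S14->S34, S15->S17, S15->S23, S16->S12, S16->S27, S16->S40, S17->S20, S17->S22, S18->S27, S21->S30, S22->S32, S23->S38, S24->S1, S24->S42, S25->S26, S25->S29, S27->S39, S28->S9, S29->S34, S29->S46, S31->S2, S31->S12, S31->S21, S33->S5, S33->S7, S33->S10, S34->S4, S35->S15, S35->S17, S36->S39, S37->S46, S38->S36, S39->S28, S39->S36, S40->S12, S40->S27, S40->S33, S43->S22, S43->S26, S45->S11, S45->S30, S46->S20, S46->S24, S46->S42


BFS from S0:
  layer 0: {S0}
  layer 1: {S26, S27, S28}
  layer 2: {S9, S39}
  layer 3: {S31, S32, S36}
  layer 4: {S2, S12, S21}
  layer 5: {S18, S30, S42}
Reachable set: {S0, S2, S9, S12, S18, S21, S26, S27, S28, S30, S31, S32, S36, S39, S42}
Count = 15

15


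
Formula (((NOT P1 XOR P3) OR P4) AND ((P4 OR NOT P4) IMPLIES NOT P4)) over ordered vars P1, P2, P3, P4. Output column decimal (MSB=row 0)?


Formula: (((NOT P1 XOR P3) OR P4) AND ((P4 OR NOT P4) IMPLIES NOT P4)) over P1, P2, P3, P4 (16 rows)
Evaluate each row (bits = P1,P2,P3,P4, MSB first):
  row 0 [0000]: (((NOT 0 XOR 0) OR 0) AND ((0 OR NOT 0) IMPLIES NOT 0)) -> 1
  row 1 [0001]: (((NOT 0 XOR 0) OR 1) AND ((1 OR NOT 1) IMPLIES NOT 1)) -> 0
  row 2 [0010]: (((NOT 0 XOR 1) OR 0) AND ((0 OR NOT 0) IMPLIES NOT 0)) -> 0
  row 3 [0011]: (((NOT 0 XOR 1) OR 1) AND ((1 OR NOT 1) IMPLIES NOT 1)) -> 0
  row 4 [0100]: (((NOT 0 XOR 0) OR 0) AND ((0 OR NOT 0) IMPLIES NOT 0)) -> 1
  row 5 [0101]: (((NOT 0 XOR 0) OR 1) AND ((1 OR NOT 1) IMPLIES NOT 1)) -> 0
  row 6 [0110]: (((NOT 0 XOR 1) OR 0) AND ((0 OR NOT 0) IMPLIES NOT 0)) -> 0
  row 7 [0111]: (((NOT 0 XOR 1) OR 1) AND ((1 OR NOT 1) IMPLIES NOT 1)) -> 0
  row 8 [1000]: (((NOT 1 XOR 0) OR 0) AND ((0 OR NOT 0) IMPLIES NOT 0)) -> 0
  row 9 [1001]: (((NOT 1 XOR 0) OR 1) AND ((1 OR NOT 1) IMPLIES NOT 1)) -> 0
  row 10 [1010]: (((NOT 1 XOR 1) OR 0) AND ((0 OR NOT 0) IMPLIES NOT 0)) -> 1
  row 11 [1011]: (((NOT 1 XOR 1) OR 1) AND ((1 OR NOT 1) IMPLIES NOT 1)) -> 0
  row 12 [1100]: (((NOT 1 XOR 0) OR 0) AND ((0 OR NOT 0) IMPLIES NOT 0)) -> 0
  row 13 [1101]: (((NOT 1 XOR 0) OR 1) AND ((1 OR NOT 1) IMPLIES NOT 1)) -> 0
  row 14 [1110]: (((NOT 1 XOR 1) OR 0) AND ((0 OR NOT 0) IMPLIES NOT 0)) -> 1
  row 15 [1111]: (((NOT 1 XOR 1) OR 1) AND ((1 OR NOT 1) IMPLIES NOT 1)) -> 0
Full result column, 4 rows per line (P1,P2 fixed per line; P3,P4 runs 00..11 left to right):
  rows 0-3 [P1,P2=00]: 1000  = hex 8
  rows 4-7 [P1,P2=01]: 1000  = hex 8
  rows 8-11 [P1,P2=10]: 0010  = hex 2
  rows 12-15 [P1,P2=11]: 0010  = hex 2
Output column (row 0 .. row 15) = 1000100000100010
Output column grouped in 4s = 1000 1000 0010 0010 = 0x8822
Convert to decimal digit by digit (value = value*16 + digit):
  8 -> 8
  8*16 + 8 = 136
  136*16 + 2 = 2178
  2178*16 + 2 = 34850
Decimal = 34850

34850


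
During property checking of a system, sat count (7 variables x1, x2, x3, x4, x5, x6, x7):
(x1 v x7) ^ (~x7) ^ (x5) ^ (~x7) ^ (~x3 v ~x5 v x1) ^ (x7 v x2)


CNF with 6 clauses over 7 vars (128 assignments).
An assignment satisfies CNF iff every clause has >=1 true literal.
Check each row (bits = x1,x2,x3,x4,x5,x6,x7; clause T/F shown):
  row 0 [0000000]: clauses=FTFTTF -> 0
  row 1 [0000001]: clauses=TFFFTT -> 0
  row 2 [0000010]: clauses=FTFTTF -> 0
  row 3 [0000011]: clauses=TFFFTT -> 0
  row 4 [0000100]: clauses=FTTTTF -> 0
  (every remaining row is evaluated the same way; all 128 results are listed next)
Full result column, 8 rows per line (x1,x2,x3,x4 fixed per line; x5,x6,x7 runs 000..111 left to right):
  rows 0-7 [x1,x2,x3,x4=0000]: 00000000  (ones: 0)
  rows 8-15 [x1,x2,x3,x4=0001]: 00000000  (ones: 0)
  rows 16-23 [x1,x2,x3,x4=0010]: 00000000  (ones: 0)
  rows 24-31 [x1,x2,x3,x4=0011]: 00000000  (ones: 0)
  rows 32-39 [x1,x2,x3,x4=0100]: 00000000  (ones: 0)
  rows 40-47 [x1,x2,x3,x4=0101]: 00000000  (ones: 0)
  rows 48-55 [x1,x2,x3,x4=0110]: 00000000  (ones: 0)
  rows 56-63 [x1,x2,x3,x4=0111]: 00000000  (ones: 0)
  rows 64-71 [x1,x2,x3,x4=1000]: 00000000  (ones: 0)
  rows 72-79 [x1,x2,x3,x4=1001]: 00000000  (ones: 0)
  rows 80-87 [x1,x2,x3,x4=1010]: 00000000  (ones: 0)
  rows 88-95 [x1,x2,x3,x4=1011]: 00000000  (ones: 0)
  rows 96-103 [x1,x2,x3,x4=1100]: 00001010  (ones: 2)
  rows 104-111 [x1,x2,x3,x4=1101]: 00001010  (ones: 2)
  rows 112-119 [x1,x2,x3,x4=1110]: 00001010  (ones: 2)
  rows 120-127 [x1,x2,x3,x4=1111]: 00001010  (ones: 2)
Satisfying assignments = 0+0+0+0+0+0+0+0+0+0+0+0+2+2+2+2 = 8

8


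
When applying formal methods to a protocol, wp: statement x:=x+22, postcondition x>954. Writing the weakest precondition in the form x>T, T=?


Formula: wp(x:=E, P) = P[E/x] (substitute E for x in postcondition)
Step 1: Postcondition: x>954
Step 2: Substitute x+22 for x: x+22>954
Step 3: Solve for x: x > 954-22 = 932

932


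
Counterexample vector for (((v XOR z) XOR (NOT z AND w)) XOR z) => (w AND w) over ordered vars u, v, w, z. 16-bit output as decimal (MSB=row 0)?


F1 = (((v XOR z) XOR (NOT z AND w)) XOR z)
F2 = (w AND w)
Counterexample to F1=>F2 is where F1=1 and F2=0.
Evaluate each row (bits = u,v,w,z, MSB first):
  row 0 [0000]: F1=0 F2=0 -> F1&~F2 -> 0
  row 1 [0001]: F1=0 F2=0 -> F1&~F2 -> 0
  row 2 [0010]: F1=1 F2=1 -> F1&~F2 -> 0
  row 3 [0011]: F1=0 F2=1 -> F1&~F2 -> 0
  row 4 [0100]: F1=1 F2=0 -> F1&~F2 -> 1
  row 5 [0101]: F1=1 F2=0 -> F1&~F2 -> 1
  row 6 [0110]: F1=0 F2=1 -> F1&~F2 -> 0
  row 7 [0111]: F1=1 F2=1 -> F1&~F2 -> 0
  row 8 [1000]: F1=0 F2=0 -> F1&~F2 -> 0
  row 9 [1001]: F1=0 F2=0 -> F1&~F2 -> 0
  row 10 [1010]: F1=1 F2=1 -> F1&~F2 -> 0
  row 11 [1011]: F1=0 F2=1 -> F1&~F2 -> 0
  row 12 [1100]: F1=1 F2=0 -> F1&~F2 -> 1
  row 13 [1101]: F1=1 F2=0 -> F1&~F2 -> 1
  row 14 [1110]: F1=0 F2=1 -> F1&~F2 -> 0
  row 15 [1111]: F1=1 F2=1 -> F1&~F2 -> 0
Full result column, 4 rows per line (u,v fixed per line; w,z runs 00..11 left to right):
  rows 0-3 [u,v=00]: 0000  = hex 0
  rows 4-7 [u,v=01]: 1100  = hex C
  rows 8-11 [u,v=10]: 0000  = hex 0
  rows 12-15 [u,v=11]: 1100  = hex C
Counterexample vector (row 0 .. row 15) = 0000110000001100
Output column grouped in 4s = 0000 1100 0000 1100 = 0x0C0C
Convert to decimal digit by digit (value = value*16 + digit):
  0 -> 0
  0*16 + 12 (C) = 12
  12*16 + 0 = 192
  192*16 + 12 (C) = 3084
Decimal = 3084

3084


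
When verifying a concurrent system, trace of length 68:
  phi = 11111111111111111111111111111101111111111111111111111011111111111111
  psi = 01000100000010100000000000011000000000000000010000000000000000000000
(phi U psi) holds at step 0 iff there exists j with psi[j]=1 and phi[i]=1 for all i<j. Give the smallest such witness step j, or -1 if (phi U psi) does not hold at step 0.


(phi U psi) at 0: need smallest j with psi[j]=1 and phi[i]=1 for all i in [0,j).
Scan from step 0:
  step 0: phi=1, psi=0 -> continue
  step 1: psi=1 and phi held for [0,1) -> witness found
Witness step = 1

1


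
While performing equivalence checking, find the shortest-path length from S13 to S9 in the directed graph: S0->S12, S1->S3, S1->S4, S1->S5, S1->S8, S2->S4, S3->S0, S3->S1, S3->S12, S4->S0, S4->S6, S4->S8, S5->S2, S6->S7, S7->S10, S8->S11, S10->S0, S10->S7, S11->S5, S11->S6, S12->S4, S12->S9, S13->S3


BFS layer-by-layer from S13:
  dist 0: {S13}
  dist 1: {S3}
  dist 2: {S0, S1, S12}
  dist 3: {S4, S5, S8, S9}
  -> S9 reached at distance 3
Shortest path length = 3

3


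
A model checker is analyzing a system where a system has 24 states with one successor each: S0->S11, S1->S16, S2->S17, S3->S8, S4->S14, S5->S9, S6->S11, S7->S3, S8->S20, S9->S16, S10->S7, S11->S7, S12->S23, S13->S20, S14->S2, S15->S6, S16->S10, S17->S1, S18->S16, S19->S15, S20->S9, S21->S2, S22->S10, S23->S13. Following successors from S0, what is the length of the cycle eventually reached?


Trace from S0 until a state repeats:
  S0 -> S11 -> S7 -> S3 -> S8 -> S20 -> S9 -> S16 -> S10 -> S7
S7 first seen at step 2, revisited at step 9.
Cycle length = 9 - 2 = 7

7


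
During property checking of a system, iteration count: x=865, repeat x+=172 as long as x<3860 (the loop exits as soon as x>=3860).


Step 1: x goes from 865 toward 3860 by 172; the body runs while x<3860, so iterations = ceil((bound-start)/step)
Step 2: Distance=2995
Step 3: ceil(2995/172)=18

18


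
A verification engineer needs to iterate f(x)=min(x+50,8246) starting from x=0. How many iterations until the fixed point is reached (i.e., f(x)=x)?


Step 1: x=0, cap=8246, increment=50
Step 2: x grows by 50 each step until capped at 8246; fixed point is x=8246
Step 3: iterations = ceil(8246/50) = 165

165


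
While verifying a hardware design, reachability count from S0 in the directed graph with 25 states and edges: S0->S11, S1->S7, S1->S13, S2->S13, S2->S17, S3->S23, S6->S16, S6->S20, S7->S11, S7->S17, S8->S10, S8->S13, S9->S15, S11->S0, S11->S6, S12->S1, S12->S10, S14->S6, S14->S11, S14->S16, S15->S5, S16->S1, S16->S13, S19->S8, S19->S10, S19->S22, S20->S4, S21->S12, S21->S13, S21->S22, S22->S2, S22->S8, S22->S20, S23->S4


BFS from S0:
  layer 0: {S0}
  layer 1: {S11}
  layer 2: {S6}
  layer 3: {S16, S20}
  layer 4: {S1, S4, S13}
  layer 5: {S7}
  layer 6: {S17}
Reachable set: {S0, S1, S4, S6, S7, S11, S13, S16, S17, S20}
Count = 10

10


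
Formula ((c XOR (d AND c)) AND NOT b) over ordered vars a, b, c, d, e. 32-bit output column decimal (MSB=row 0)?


Formula: ((c XOR (d AND c)) AND NOT b) over a, b, c, d, e (32 rows)
Evaluate each row (bits = a,b,c,d,e, MSB first):
  row 0 [00000]: ((0 XOR (0 AND 0)) AND NOT 0) -> 0
  row 1 [00001]: ((0 XOR (0 AND 0)) AND NOT 0) -> 0
  row 2 [00010]: ((0 XOR (1 AND 0)) AND NOT 0) -> 0
  row 3 [00011]: ((0 XOR (1 AND 0)) AND NOT 0) -> 0
  row 4 [00100]: ((1 XOR (0 AND 1)) AND NOT 0) -> 1
  row 5 [00101]: ((1 XOR (0 AND 1)) AND NOT 0) -> 1
  row 6 [00110]: ((1 XOR (1 AND 1)) AND NOT 0) -> 0
  row 7 [00111]: ((1 XOR (1 AND 1)) AND NOT 0) -> 0
  row 8 [01000]: ((0 XOR (0 AND 0)) AND NOT 1) -> 0
  row 9 [01001]: ((0 XOR (0 AND 0)) AND NOT 1) -> 0
  row 10 [01010]: ((0 XOR (1 AND 0)) AND NOT 1) -> 0
  row 11 [01011]: ((0 XOR (1 AND 0)) AND NOT 1) -> 0
  row 12 [01100]: ((1 XOR (0 AND 1)) AND NOT 1) -> 0
  row 13 [01101]: ((1 XOR (0 AND 1)) AND NOT 1) -> 0
  row 14 [01110]: ((1 XOR (1 AND 1)) AND NOT 1) -> 0
  row 15 [01111]: ((1 XOR (1 AND 1)) AND NOT 1) -> 0
  row 16 [10000]: ((0 XOR (0 AND 0)) AND NOT 0) -> 0
  row 17 [10001]: ((0 XOR (0 AND 0)) AND NOT 0) -> 0
  row 18 [10010]: ((0 XOR (1 AND 0)) AND NOT 0) -> 0
  row 19 [10011]: ((0 XOR (1 AND 0)) AND NOT 0) -> 0
  row 20 [10100]: ((1 XOR (0 AND 1)) AND NOT 0) -> 1
  row 21 [10101]: ((1 XOR (0 AND 1)) AND NOT 0) -> 1
  row 22 [10110]: ((1 XOR (1 AND 1)) AND NOT 0) -> 0
  row 23 [10111]: ((1 XOR (1 AND 1)) AND NOT 0) -> 0
  row 24 [11000]: ((0 XOR (0 AND 0)) AND NOT 1) -> 0
  row 25 [11001]: ((0 XOR (0 AND 0)) AND NOT 1) -> 0
  row 26 [11010]: ((0 XOR (1 AND 0)) AND NOT 1) -> 0
  row 27 [11011]: ((0 XOR (1 AND 0)) AND NOT 1) -> 0
  row 28 [11100]: ((1 XOR (0 AND 1)) AND NOT 1) -> 0
  row 29 [11101]: ((1 XOR (0 AND 1)) AND NOT 1) -> 0
  row 30 [11110]: ((1 XOR (1 AND 1)) AND NOT 1) -> 0
  row 31 [11111]: ((1 XOR (1 AND 1)) AND NOT 1) -> 0
Full result column, 4 rows per line (a,b,c fixed per line; d,e runs 00..11 left to right):
  rows 0-3 [a,b,c=000]: 0000  = hex 0
  rows 4-7 [a,b,c=001]: 1100  = hex C
  rows 8-11 [a,b,c=010]: 0000  = hex 0
  rows 12-15 [a,b,c=011]: 0000  = hex 0
  rows 16-19 [a,b,c=100]: 0000  = hex 0
  rows 20-23 [a,b,c=101]: 1100  = hex C
  rows 24-27 [a,b,c=110]: 0000  = hex 0
  rows 28-31 [a,b,c=111]: 0000  = hex 0
Output column (row 0 .. row 31) = 00001100000000000000110000000000
Output column grouped in 4s = 0000 1100 0000 0000 0000 1100 0000 0000 = 0x0C000C00
Convert to decimal digit by digit (value = value*16 + digit):
  0 -> 0
  0*16 + 12 (C) = 12
  12*16 + 0 = 192
  192*16 + 0 = 3072
  3072*16 + 0 = 49152
  49152*16 + 12 (C) = 786444
  786444*16 + 0 = 12583104
  12583104*16 + 0 = 201329664
Decimal = 201329664

201329664


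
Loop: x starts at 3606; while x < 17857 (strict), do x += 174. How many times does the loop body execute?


Step 1: x goes from 3606 toward 17857 by 174; the body runs while x<17857, so iterations = ceil((bound-start)/step)
Step 2: Distance=14251
Step 3: ceil(14251/174)=82

82


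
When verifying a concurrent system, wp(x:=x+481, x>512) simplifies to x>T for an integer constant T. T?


Formula: wp(x:=E, P) = P[E/x] (substitute E for x in postcondition)
Step 1: Postcondition: x>512
Step 2: Substitute x+481 for x: x+481>512
Step 3: Solve for x: x > 512-481 = 31

31


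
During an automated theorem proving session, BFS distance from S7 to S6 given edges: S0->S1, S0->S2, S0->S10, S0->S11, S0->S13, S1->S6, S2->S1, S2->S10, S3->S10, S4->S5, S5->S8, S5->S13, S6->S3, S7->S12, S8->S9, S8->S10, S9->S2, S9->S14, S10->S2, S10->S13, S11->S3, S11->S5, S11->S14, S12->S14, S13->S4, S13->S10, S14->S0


BFS layer-by-layer from S7:
  dist 0: {S7}
  dist 1: {S12}
  dist 2: {S14}
  dist 3: {S0}
  dist 4: {S1, S2, S10, S11, S13}
  dist 5: {S3, S4, S5, S6}
  -> S6 reached at distance 5
Shortest path length = 5

5


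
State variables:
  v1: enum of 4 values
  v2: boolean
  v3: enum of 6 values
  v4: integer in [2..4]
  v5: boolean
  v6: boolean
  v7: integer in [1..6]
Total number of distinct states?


State space = product of domain sizes of all variables.
Domain sizes:
  v1 (enum of 4 values): 4
  v2 (boolean): 2
  v3 (enum of 6 values): 6
  v4 (integer in [2..4]): 3
  v5 (boolean): 2
  v6 (boolean): 2
  v7 (integer in [1..6]): 6
Product = 4 * 2 * 6 * 3 * 2 * 2 * 6 = 3456

3456


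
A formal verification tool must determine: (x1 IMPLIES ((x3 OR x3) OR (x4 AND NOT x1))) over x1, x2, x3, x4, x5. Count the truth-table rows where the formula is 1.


Formula: (x1 IMPLIES ((x3 OR x3) OR (x4 AND NOT x1))) over 5 vars (32 rows)
Evaluate each row (x1, x2, x3, x4, x5 as bits, MSB first):
  row 0 [00000]: (0 IMPLIES ((0 OR 0) OR (0 AND NOT 0))) -> 1
  row 1 [00001]: (0 IMPLIES ((0 OR 0) OR (0 AND NOT 0))) -> 1
  row 2 [00010]: (0 IMPLIES ((0 OR 0) OR (1 AND NOT 0))) -> 1
  row 3 [00011]: (0 IMPLIES ((0 OR 0) OR (1 AND NOT 0))) -> 1
  row 4 [00100]: (0 IMPLIES ((1 OR 1) OR (0 AND NOT 0))) -> 1
  row 5 [00101]: (0 IMPLIES ((1 OR 1) OR (0 AND NOT 0))) -> 1
  row 6 [00110]: (0 IMPLIES ((1 OR 1) OR (1 AND NOT 0))) -> 1
  row 7 [00111]: (0 IMPLIES ((1 OR 1) OR (1 AND NOT 0))) -> 1
  row 8 [01000]: (0 IMPLIES ((0 OR 0) OR (0 AND NOT 0))) -> 1
  row 9 [01001]: (0 IMPLIES ((0 OR 0) OR (0 AND NOT 0))) -> 1
  row 10 [01010]: (0 IMPLIES ((0 OR 0) OR (1 AND NOT 0))) -> 1
  row 11 [01011]: (0 IMPLIES ((0 OR 0) OR (1 AND NOT 0))) -> 1
  row 12 [01100]: (0 IMPLIES ((1 OR 1) OR (0 AND NOT 0))) -> 1
  row 13 [01101]: (0 IMPLIES ((1 OR 1) OR (0 AND NOT 0))) -> 1
  row 14 [01110]: (0 IMPLIES ((1 OR 1) OR (1 AND NOT 0))) -> 1
  row 15 [01111]: (0 IMPLIES ((1 OR 1) OR (1 AND NOT 0))) -> 1
  row 16 [10000]: (1 IMPLIES ((0 OR 0) OR (0 AND NOT 1))) -> 0
  row 17 [10001]: (1 IMPLIES ((0 OR 0) OR (0 AND NOT 1))) -> 0
  row 18 [10010]: (1 IMPLIES ((0 OR 0) OR (1 AND NOT 1))) -> 0
  row 19 [10011]: (1 IMPLIES ((0 OR 0) OR (1 AND NOT 1))) -> 0
  row 20 [10100]: (1 IMPLIES ((1 OR 1) OR (0 AND NOT 1))) -> 1
  row 21 [10101]: (1 IMPLIES ((1 OR 1) OR (0 AND NOT 1))) -> 1
  row 22 [10110]: (1 IMPLIES ((1 OR 1) OR (1 AND NOT 1))) -> 1
  row 23 [10111]: (1 IMPLIES ((1 OR 1) OR (1 AND NOT 1))) -> 1
  row 24 [11000]: (1 IMPLIES ((0 OR 0) OR (0 AND NOT 1))) -> 0
  row 25 [11001]: (1 IMPLIES ((0 OR 0) OR (0 AND NOT 1))) -> 0
  row 26 [11010]: (1 IMPLIES ((0 OR 0) OR (1 AND NOT 1))) -> 0
  row 27 [11011]: (1 IMPLIES ((0 OR 0) OR (1 AND NOT 1))) -> 0
  row 28 [11100]: (1 IMPLIES ((1 OR 1) OR (0 AND NOT 1))) -> 1
  row 29 [11101]: (1 IMPLIES ((1 OR 1) OR (0 AND NOT 1))) -> 1
  row 30 [11110]: (1 IMPLIES ((1 OR 1) OR (1 AND NOT 1))) -> 1
  row 31 [11111]: (1 IMPLIES ((1 OR 1) OR (1 AND NOT 1))) -> 1
Full result column, 8 rows per line (x1,x2 fixed per line; x3,x4,x5 runs 000..111 left to right):
  rows 0-7 [x1,x2=00]: 11111111  (ones: 8)
  rows 8-15 [x1,x2=01]: 11111111  (ones: 8)
  rows 16-23 [x1,x2=10]: 00001111  (ones: 4)
  rows 24-31 [x1,x2=11]: 00001111  (ones: 4)
Count of 1-rows = 8+8+4+4 = 24

24


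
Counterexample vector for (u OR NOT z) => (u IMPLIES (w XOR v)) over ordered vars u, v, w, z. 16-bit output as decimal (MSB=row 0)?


F1 = (u OR NOT z)
F2 = (u IMPLIES (w XOR v))
Counterexample to F1=>F2 is where F1=1 and F2=0.
Evaluate each row (bits = u,v,w,z, MSB first):
  row 0 [0000]: F1=1 F2=1 -> F1&~F2 -> 0
  row 1 [0001]: F1=0 F2=1 -> F1&~F2 -> 0
  row 2 [0010]: F1=1 F2=1 -> F1&~F2 -> 0
  row 3 [0011]: F1=0 F2=1 -> F1&~F2 -> 0
  row 4 [0100]: F1=1 F2=1 -> F1&~F2 -> 0
  row 5 [0101]: F1=0 F2=1 -> F1&~F2 -> 0
  row 6 [0110]: F1=1 F2=1 -> F1&~F2 -> 0
  row 7 [0111]: F1=0 F2=1 -> F1&~F2 -> 0
  row 8 [1000]: F1=1 F2=0 -> F1&~F2 -> 1
  row 9 [1001]: F1=1 F2=0 -> F1&~F2 -> 1
  row 10 [1010]: F1=1 F2=1 -> F1&~F2 -> 0
  row 11 [1011]: F1=1 F2=1 -> F1&~F2 -> 0
  row 12 [1100]: F1=1 F2=1 -> F1&~F2 -> 0
  row 13 [1101]: F1=1 F2=1 -> F1&~F2 -> 0
  row 14 [1110]: F1=1 F2=0 -> F1&~F2 -> 1
  row 15 [1111]: F1=1 F2=0 -> F1&~F2 -> 1
Full result column, 4 rows per line (u,v fixed per line; w,z runs 00..11 left to right):
  rows 0-3 [u,v=00]: 0000  = hex 0
  rows 4-7 [u,v=01]: 0000  = hex 0
  rows 8-11 [u,v=10]: 1100  = hex C
  rows 12-15 [u,v=11]: 0011  = hex 3
Counterexample vector (row 0 .. row 15) = 0000000011000011
Output column grouped in 4s = 0000 0000 1100 0011 = 0x00C3
Convert to decimal digit by digit (value = value*16 + digit):
  0 -> 0
  0*16 + 0 = 0
  0*16 + 12 (C) = 12
  12*16 + 3 = 195
Decimal = 195

195


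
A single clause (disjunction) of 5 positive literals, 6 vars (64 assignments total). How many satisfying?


Step 1: Total=2^6=64
Step 2: Unsat when all 5 false: 2^1=2
Step 3: Sat=64-2=62

62


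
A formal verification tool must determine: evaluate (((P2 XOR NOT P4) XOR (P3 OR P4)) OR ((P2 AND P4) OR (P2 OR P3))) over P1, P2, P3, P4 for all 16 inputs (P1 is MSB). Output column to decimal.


Formula: (((P2 XOR NOT P4) XOR (P3 OR P4)) OR ((P2 AND P4) OR (P2 OR P3))) over P1, P2, P3, P4 (16 rows)
Evaluate each row (bits = P1,P2,P3,P4, MSB first):
  row 0 [0000]: (((0 XOR NOT 0) XOR (0 OR 0)) OR ((0 AND 0) OR (0 OR 0))) -> 1
  row 1 [0001]: (((0 XOR NOT 1) XOR (0 OR 1)) OR ((0 AND 1) OR (0 OR 0))) -> 1
  row 2 [0010]: (((0 XOR NOT 0) XOR (1 OR 0)) OR ((0 AND 0) OR (0 OR 1))) -> 1
  row 3 [0011]: (((0 XOR NOT 1) XOR (1 OR 1)) OR ((0 AND 1) OR (0 OR 1))) -> 1
  row 4 [0100]: (((1 XOR NOT 0) XOR (0 OR 0)) OR ((1 AND 0) OR (1 OR 0))) -> 1
  row 5 [0101]: (((1 XOR NOT 1) XOR (0 OR 1)) OR ((1 AND 1) OR (1 OR 0))) -> 1
  row 6 [0110]: (((1 XOR NOT 0) XOR (1 OR 0)) OR ((1 AND 0) OR (1 OR 1))) -> 1
  row 7 [0111]: (((1 XOR NOT 1) XOR (1 OR 1)) OR ((1 AND 1) OR (1 OR 1))) -> 1
  row 8 [1000]: (((0 XOR NOT 0) XOR (0 OR 0)) OR ((0 AND 0) OR (0 OR 0))) -> 1
  row 9 [1001]: (((0 XOR NOT 1) XOR (0 OR 1)) OR ((0 AND 1) OR (0 OR 0))) -> 1
  row 10 [1010]: (((0 XOR NOT 0) XOR (1 OR 0)) OR ((0 AND 0) OR (0 OR 1))) -> 1
  row 11 [1011]: (((0 XOR NOT 1) XOR (1 OR 1)) OR ((0 AND 1) OR (0 OR 1))) -> 1
  row 12 [1100]: (((1 XOR NOT 0) XOR (0 OR 0)) OR ((1 AND 0) OR (1 OR 0))) -> 1
  row 13 [1101]: (((1 XOR NOT 1) XOR (0 OR 1)) OR ((1 AND 1) OR (1 OR 0))) -> 1
  row 14 [1110]: (((1 XOR NOT 0) XOR (1 OR 0)) OR ((1 AND 0) OR (1 OR 1))) -> 1
  row 15 [1111]: (((1 XOR NOT 1) XOR (1 OR 1)) OR ((1 AND 1) OR (1 OR 1))) -> 1
Full result column, 4 rows per line (P1,P2 fixed per line; P3,P4 runs 00..11 left to right):
  rows 0-3 [P1,P2=00]: 1111  = hex F
  rows 4-7 [P1,P2=01]: 1111  = hex F
  rows 8-11 [P1,P2=10]: 1111  = hex F
  rows 12-15 [P1,P2=11]: 1111  = hex F
Output column (row 0 .. row 15) = 1111111111111111
Output column grouped in 4s = 1111 1111 1111 1111 = 0xFFFF
Convert to decimal digit by digit (value = value*16 + digit):
  F -> 15
  15*16 + 15 (F) = 255
  255*16 + 15 (F) = 4095
  4095*16 + 15 (F) = 65535
Decimal = 65535

65535


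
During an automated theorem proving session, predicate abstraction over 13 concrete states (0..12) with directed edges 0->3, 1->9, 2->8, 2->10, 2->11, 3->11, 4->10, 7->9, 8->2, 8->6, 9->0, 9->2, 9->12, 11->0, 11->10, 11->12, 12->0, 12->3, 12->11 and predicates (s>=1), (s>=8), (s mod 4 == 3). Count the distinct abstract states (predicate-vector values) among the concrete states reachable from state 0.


BFS from 0:
Concrete reachable: {0, 3, 10, 11, 12}
Abstract via predicates (s>=1), (s>=8), (s mod 4 == 3):
  (0,0,0) <- {0}
  (1,0,1) <- {3}
  (1,1,0) <- {10, 12}
  (1,1,1) <- {11}
Distinct abstract states = 4

4
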